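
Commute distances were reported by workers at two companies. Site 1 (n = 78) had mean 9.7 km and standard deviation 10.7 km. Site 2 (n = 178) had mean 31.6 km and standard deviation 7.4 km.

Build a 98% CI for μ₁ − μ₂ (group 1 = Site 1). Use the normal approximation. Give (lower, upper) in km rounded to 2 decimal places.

(-25.00, -18.80)

Standard errors of each mean: 10.7/√78 = 1.2115 and 7.4/√178 = 0.5547.
SE(x̄₁ − x̄₂) = √(1.2115² + 0.5547²) = 1.3325 for independent samples with unequal variances.
With z* = 2.326, the margin is 2.326 × 1.3325 = 3.0994.
x̄₁ − x̄₂ = 9.7 − 31.6 = -21.9000; the interval is -21.9000 ± 3.0994 = (-25.00, -18.80).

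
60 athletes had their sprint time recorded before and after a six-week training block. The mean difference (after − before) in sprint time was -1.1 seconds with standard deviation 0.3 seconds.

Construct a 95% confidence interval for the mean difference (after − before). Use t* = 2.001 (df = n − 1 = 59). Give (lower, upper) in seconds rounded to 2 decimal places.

This is a matched-pairs design, so SE = s_d/√n = 0.3/√60 = 0.0387.
Margin = 2.001 × 0.0387 = 0.0774; the interval is -1.1 ± 0.0774 = (-1.18, -1.02).

(-1.18, -1.02)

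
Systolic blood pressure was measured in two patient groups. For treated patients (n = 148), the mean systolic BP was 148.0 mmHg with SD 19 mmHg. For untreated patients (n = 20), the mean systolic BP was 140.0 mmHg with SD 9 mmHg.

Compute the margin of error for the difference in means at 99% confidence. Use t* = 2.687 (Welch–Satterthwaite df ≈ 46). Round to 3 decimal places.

6.845

Per-group SEs: s₁/√n₁ = 19/√148 = 1.5618, s₂/√n₂ = 9/√20 = 2.0125.
Unpooled SE of the difference: √(2.43921924 + 4.05015625) = 2.5474.
Margin of error = t* · SE = 2.687 × 2.5474 = 6.8449.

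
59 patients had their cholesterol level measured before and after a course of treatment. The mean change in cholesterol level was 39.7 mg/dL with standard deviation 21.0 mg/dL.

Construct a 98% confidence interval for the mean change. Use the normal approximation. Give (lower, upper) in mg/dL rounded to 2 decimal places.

(33.34, 46.06)

Paired design: SE = s_d/√n = 21.0/√59 = 2.7340.
z* = 2.326; margin of error = 2.326 × 2.7340 = 6.3593.
39.7 ± 6.3593 → (33.34, 46.06).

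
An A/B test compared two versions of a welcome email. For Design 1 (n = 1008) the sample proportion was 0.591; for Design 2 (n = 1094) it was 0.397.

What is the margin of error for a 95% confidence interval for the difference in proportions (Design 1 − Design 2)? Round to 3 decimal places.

Each SE is √(p̂(1−p̂)/n): √(0.5910·0.4090/1008) = 0.01549 and √(0.3970·0.6030/1094) = 0.01479.
SE(p̂₁ − p̂₂) = √(SE₁² + SE₂²) = √(0.0002399401 + 0.0002187441) = 0.02142, since the two samples are independent.
At 95% confidence z* = 1.960; margin = 1.960 × 0.02142 = 0.04198.

0.042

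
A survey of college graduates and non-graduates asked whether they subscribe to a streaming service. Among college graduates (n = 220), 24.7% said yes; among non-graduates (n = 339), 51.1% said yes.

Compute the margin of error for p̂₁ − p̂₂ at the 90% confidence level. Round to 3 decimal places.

The two standard errors are √(0.2470×0.7530/220) = 0.02908 and √(0.5110×0.4890/339) = 0.02715.
Because the samples are independent, SE_diff = √(0.02908² + 0.02715²) = 0.03978.
Using z* = 1.645 for 90%, ME = 1.645 × 0.03978 = 0.06544.

0.065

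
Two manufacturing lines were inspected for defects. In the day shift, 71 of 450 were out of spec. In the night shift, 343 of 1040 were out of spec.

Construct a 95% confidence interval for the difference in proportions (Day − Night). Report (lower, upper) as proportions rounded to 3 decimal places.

First, p̂₁ = 71/450 = 0.1578; p̂₂ = 343/1040 = 0.3298.
The two standard errors are √(0.1578×0.8422/450) = 0.01719 and √(0.3298×0.6702/1040) = 0.01458.
Because the samples are independent, SE_diff = √(0.01719² + 0.01458²) = 0.02254.
Using z* = 1.960 for 95%, ME = 1.960 × 0.02254 = 0.04418.
p̂₁ − p̂₂ = -0.1720; interval -0.1720 ± 0.04418 gives (-0.216, -0.128).

(-0.216, -0.128)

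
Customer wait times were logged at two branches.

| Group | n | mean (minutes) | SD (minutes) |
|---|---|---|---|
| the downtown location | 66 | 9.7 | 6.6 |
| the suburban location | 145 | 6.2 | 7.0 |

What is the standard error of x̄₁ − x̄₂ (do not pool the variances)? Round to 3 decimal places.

Standard errors of each mean: 6.6/√66 = 0.8124 and 7.0/√145 = 0.5813.
SE(x̄₁ − x̄₂) = √(0.8124² + 0.5813²) = 0.9990 for independent samples with unequal variances.

0.999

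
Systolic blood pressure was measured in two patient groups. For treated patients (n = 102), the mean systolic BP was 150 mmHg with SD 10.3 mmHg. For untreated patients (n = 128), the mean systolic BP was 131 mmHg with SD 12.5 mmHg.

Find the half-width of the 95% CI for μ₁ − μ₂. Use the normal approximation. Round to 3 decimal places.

SE₁ = s₁/√n₁ = 10.3/√102 = 1.0199; SE₂ = 12.5/√128 = 1.1049.
Independent samples, unequal variances: SE_diff = √(SE₁² + SE₂²) = √(1.04019601 + 1.22080401) = 1.5037.
z* = 1.960, so margin of error = 1.960 × 1.5037 = 2.9473.

2.947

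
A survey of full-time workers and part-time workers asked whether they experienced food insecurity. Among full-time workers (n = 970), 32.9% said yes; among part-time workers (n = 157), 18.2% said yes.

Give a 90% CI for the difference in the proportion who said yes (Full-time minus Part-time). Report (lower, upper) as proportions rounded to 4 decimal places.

(0.0906, 0.2034)

Each SE is √(p̂(1−p̂)/n): √(0.3290·0.6710/970) = 0.01509 and √(0.1820·0.8180/157) = 0.03079.
SE(p̂₁ − p̂₂) = √(SE₁² + SE₂²) = √(0.0002277081 + 0.0009480241) = 0.03429, since the two samples are independent.
At 90% confidence z* = 1.645; margin = 1.645 × 0.03429 = 0.05641.
The difference is 0.3290 − 0.1820 = 0.1470, so the interval is 0.1470 ± 0.05641 = (0.0906, 0.2034).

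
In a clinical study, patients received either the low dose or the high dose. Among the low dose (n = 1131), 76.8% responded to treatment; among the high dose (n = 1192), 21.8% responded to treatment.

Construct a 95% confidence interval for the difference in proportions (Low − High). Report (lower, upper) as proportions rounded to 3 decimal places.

(0.516, 0.584)

SE₁ = √(p̂₁(1−p̂₁)/n₁) = √(0.7680·0.2320/1131) = 0.01255; SE₂ = √(0.2180·0.7820/1192) = 0.01196.
Independent samples: SE of the difference = √(SE₁² + SE₂²) = √(0.0001575025 + 0.0001430416) = 0.01734.
z* for 95% confidence is 1.960, so the margin of error is 1.960 × 0.01734 = 0.03399.
Point estimate p̂₁ − p̂₂ = 0.7680 − 0.2180 = 0.5500.
0.5500 ± 0.03399 → (0.516, 0.584).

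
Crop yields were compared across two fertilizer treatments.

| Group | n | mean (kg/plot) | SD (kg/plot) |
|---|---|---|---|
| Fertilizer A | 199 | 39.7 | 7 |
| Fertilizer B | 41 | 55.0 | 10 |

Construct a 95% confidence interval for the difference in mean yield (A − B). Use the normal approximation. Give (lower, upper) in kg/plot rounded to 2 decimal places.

(-18.51, -12.09)

Standard errors of each mean: 7/√199 = 0.4962 and 10/√41 = 1.5617.
SE(x̄₁ − x̄₂) = √(0.4962² + 1.5617²) = 1.6386 for independent samples with unequal variances.
With z* = 1.960, the margin is 1.960 × 1.6386 = 3.2117.
x̄₁ − x̄₂ = 39.7 − 55.0 = -15.3000; the interval is -15.3000 ± 3.2117 = (-18.51, -12.09).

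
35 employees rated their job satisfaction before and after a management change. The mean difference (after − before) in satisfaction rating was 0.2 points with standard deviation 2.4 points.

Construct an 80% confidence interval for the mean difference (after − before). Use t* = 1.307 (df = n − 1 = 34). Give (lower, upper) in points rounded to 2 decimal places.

(-0.33, 0.73)

This is a matched-pairs design, so SE = s_d/√n = 2.4/√35 = 0.4057.
Margin = 1.307 × 0.4057 = 0.5302; the interval is 0.2 ± 0.5302 = (-0.33, 0.73).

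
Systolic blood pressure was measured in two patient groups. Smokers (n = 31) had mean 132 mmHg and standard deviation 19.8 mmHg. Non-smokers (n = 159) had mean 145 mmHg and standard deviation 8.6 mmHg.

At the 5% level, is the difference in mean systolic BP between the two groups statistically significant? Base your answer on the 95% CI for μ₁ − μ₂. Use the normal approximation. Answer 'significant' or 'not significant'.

significant

Per-group SEs: s₁/√n₁ = 19.8/√31 = 3.5562, s₂/√n₂ = 8.6/√159 = 0.6820.
Unpooled SE of the difference: √(12.64655844 + 0.465124) = 3.6210.
Margin of error = z* · SE = 1.960 × 3.6210 = 7.0972.
x̄₁ − x̄₂ = 132 − 145 = -13.0000.
CI: -13.0000 ± 7.0972 = (-20.0972, -5.9028).
The interval (-20.0972, -5.9028) does not contain 0, so the difference is significant.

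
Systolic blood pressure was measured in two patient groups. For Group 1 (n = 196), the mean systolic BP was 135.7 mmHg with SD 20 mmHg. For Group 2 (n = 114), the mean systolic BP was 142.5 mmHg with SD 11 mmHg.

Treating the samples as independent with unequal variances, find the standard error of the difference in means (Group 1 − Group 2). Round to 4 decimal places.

1.7613

SE₁ = s₁/√n₁ = 20/√196 = 1.4286; SE₂ = 11/√114 = 1.0302.
Independent samples, unequal variances: SE_diff = √(SE₁² + SE₂²) = √(2.04089796 + 1.06131204) = 1.7613.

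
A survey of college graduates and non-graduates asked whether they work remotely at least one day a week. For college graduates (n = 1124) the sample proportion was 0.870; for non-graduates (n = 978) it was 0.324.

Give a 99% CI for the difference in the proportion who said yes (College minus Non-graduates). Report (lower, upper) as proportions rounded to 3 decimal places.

SE₁ = √(p̂₁(1−p̂₁)/n₁) = √(0.8700·0.1300/1124) = 0.01003; SE₂ = √(0.3240·0.6760/978) = 0.01496.
Independent samples: SE of the difference = √(SE₁² + SE₂²) = √(0.0001006009 + 0.0002238016) = 0.01801.
z* for 99% confidence is 2.576, so the margin of error is 2.576 × 0.01801 = 0.04639.
Point estimate p̂₁ − p̂₂ = 0.8700 − 0.3240 = 0.5460.
0.5460 ± 0.04639 → (0.500, 0.592).

(0.500, 0.592)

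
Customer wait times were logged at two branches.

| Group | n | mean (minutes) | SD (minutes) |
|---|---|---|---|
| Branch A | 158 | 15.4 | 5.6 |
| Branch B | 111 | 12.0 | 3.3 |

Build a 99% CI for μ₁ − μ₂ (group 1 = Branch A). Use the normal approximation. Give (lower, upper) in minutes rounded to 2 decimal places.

Per-group SEs: s₁/√n₁ = 5.6/√158 = 0.4455, s₂/√n₂ = 3.3/√111 = 0.3132.
Unpooled SE of the difference: √(0.19847025 + 0.09809424) = 0.5446.
Margin of error = z* · SE = 2.576 × 0.5446 = 1.4029.
x̄₁ − x̄₂ = 15.4 − 12.0 = 3.4000.
CI: 3.4000 ± 1.4029 = (2.00, 4.80).

(2.00, 4.80)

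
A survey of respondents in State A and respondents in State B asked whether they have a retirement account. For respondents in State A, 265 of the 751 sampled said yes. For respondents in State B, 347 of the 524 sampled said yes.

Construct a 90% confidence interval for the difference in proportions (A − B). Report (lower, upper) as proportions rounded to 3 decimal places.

Sample proportions: 265/751 = 0.3529, 347/524 = 0.6622.
Each SE is √(p̂(1−p̂)/n): √(0.3529·0.6471/751) = 0.01744 and √(0.6622·0.3378/524) = 0.02066.
SE(p̂₁ − p̂₂) = √(SE₁² + SE₂²) = √(0.0003041536 + 0.0004268356) = 0.02704, since the two samples are independent.
At 90% confidence z* = 1.645; margin = 1.645 × 0.02704 = 0.04448.
The difference is 0.3529 − 0.6622 = -0.3093, so the interval is -0.3093 ± 0.04448 = (-0.354, -0.265).

(-0.354, -0.265)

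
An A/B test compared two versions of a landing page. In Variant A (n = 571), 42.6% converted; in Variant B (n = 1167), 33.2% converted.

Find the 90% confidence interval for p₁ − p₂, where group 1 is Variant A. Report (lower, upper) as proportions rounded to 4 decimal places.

Each SE is √(p̂(1−p̂)/n): √(0.4260·0.5740/571) = 0.02069 and √(0.3320·0.6680/1167) = 0.01379.
SE(p̂₁ − p̂₂) = √(SE₁² + SE₂²) = √(0.0004280761 + 0.0001901641) = 0.02486, since the two samples are independent.
At 90% confidence z* = 1.645; margin = 1.645 × 0.02486 = 0.04089.
The difference is 0.4260 − 0.3320 = 0.0940, so the interval is 0.0940 ± 0.04089 = (0.0531, 0.1349).

(0.0531, 0.1349)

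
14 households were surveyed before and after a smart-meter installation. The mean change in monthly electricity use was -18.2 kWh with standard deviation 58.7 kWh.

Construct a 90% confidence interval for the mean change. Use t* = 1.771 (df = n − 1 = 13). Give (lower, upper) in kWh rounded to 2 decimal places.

This is a matched-pairs design, so SE = s_d/√n = 58.7/√14 = 15.6882.
Margin = 1.771 × 15.6882 = 27.7838; the interval is -18.2 ± 27.7838 = (-45.98, 9.58).

(-45.98, 9.58)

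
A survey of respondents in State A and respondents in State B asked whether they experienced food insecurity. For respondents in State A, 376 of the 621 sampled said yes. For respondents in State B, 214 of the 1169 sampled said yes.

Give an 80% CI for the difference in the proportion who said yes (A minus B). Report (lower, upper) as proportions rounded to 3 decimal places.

First, p̂₁ = 376/621 = 0.6055; p̂₂ = 214/1169 = 0.1831.
The two standard errors are √(0.6055×0.3945/621) = 0.01961 and √(0.1831×0.8169/1169) = 0.01131.
Because the samples are independent, SE_diff = √(0.01961² + 0.01131²) = 0.02264.
Using z* = 1.282 for 80%, ME = 1.282 × 0.02264 = 0.02902.
p̂₁ − p̂₂ = 0.4224; interval 0.4224 ± 0.02902 gives (0.393, 0.451).

(0.393, 0.451)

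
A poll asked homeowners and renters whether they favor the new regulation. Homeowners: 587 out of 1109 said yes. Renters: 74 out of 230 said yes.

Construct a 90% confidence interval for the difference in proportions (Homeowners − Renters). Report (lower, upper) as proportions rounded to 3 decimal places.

First, p̂₁ = 587/1109 = 0.5293; p̂₂ = 74/230 = 0.3217.
The two standard errors are √(0.5293×0.4707/1109) = 0.01499 and √(0.3217×0.6783/230) = 0.03080.
Because the samples are independent, SE_diff = √(0.01499² + 0.03080²) = 0.03425.
Using z* = 1.645 for 90%, ME = 1.645 × 0.03425 = 0.05634.
p̂₁ − p̂₂ = 0.2076; interval 0.2076 ± 0.05634 gives (0.151, 0.264).

(0.151, 0.264)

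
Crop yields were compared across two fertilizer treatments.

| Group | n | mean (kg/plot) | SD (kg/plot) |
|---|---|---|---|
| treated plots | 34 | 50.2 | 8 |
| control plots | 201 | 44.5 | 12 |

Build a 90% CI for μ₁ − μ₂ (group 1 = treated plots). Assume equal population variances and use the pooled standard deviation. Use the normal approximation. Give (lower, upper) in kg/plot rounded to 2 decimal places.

(2.19, 9.21)

Pooled variance s_p² = [33·8² + 200·12²] / (34+201−2) = 132.6695, so s_p = 11.5182.
SE_diff = s_p·√(1/n₁ + 1/n₂) = 11.5182·√(1/34 + 1/201) = 2.1359.
z* = 1.645; margin = 1.645 × 2.1359 = 3.5136.
Difference = 50.2 − 44.5 = 5.7000.
5.7000 ± 3.5136 → (2.19, 9.21).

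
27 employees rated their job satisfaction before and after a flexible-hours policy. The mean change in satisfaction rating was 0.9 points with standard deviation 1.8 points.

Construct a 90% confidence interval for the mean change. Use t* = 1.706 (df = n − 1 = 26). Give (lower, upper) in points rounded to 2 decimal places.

(0.31, 1.49)

Paired design: SE = s_d/√n = 1.8/√27 = 0.3464.
t* = 1.706; margin of error = 1.706 × 0.3464 = 0.5910.
0.9 ± 0.5910 → (0.31, 1.49).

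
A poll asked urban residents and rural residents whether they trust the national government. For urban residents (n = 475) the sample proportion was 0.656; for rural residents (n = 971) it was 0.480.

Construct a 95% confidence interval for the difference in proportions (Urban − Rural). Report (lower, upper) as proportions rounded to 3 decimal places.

The two standard errors are √(0.6560×0.3440/475) = 0.02180 and √(0.4800×0.5200/971) = 0.01603.
Because the samples are independent, SE_diff = √(0.02180² + 0.01603²) = 0.02706.
Using z* = 1.960 for 95%, ME = 1.960 × 0.02706 = 0.05304.
p̂₁ − p̂₂ = 0.1760; interval 0.1760 ± 0.05304 gives (0.123, 0.229).

(0.123, 0.229)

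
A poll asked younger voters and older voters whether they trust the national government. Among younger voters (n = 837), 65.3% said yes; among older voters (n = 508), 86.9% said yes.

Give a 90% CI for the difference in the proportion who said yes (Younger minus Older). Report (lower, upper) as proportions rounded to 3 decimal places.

(-0.253, -0.179)

The two standard errors are √(0.6530×0.3470/837) = 0.01645 and √(0.8690×0.1310/508) = 0.01497.
Because the samples are independent, SE_diff = √(0.01645² + 0.01497²) = 0.02224.
Using z* = 1.645 for 90%, ME = 1.645 × 0.02224 = 0.03658.
p̂₁ − p̂₂ = -0.2160; interval -0.2160 ± 0.03658 gives (-0.253, -0.179).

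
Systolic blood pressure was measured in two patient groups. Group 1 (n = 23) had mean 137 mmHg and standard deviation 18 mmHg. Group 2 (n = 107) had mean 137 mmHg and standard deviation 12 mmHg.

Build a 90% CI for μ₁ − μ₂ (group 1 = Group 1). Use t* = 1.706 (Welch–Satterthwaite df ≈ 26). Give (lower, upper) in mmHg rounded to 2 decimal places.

(-6.70, 6.70)

Standard errors of each mean: 18/√23 = 3.7533 and 12/√107 = 1.1601.
SE(x̄₁ − x̄₂) = √(3.7533² + 1.1601²) = 3.9285 for independent samples with unequal variances.
With t* = 1.706, the margin is 1.706 × 3.9285 = 6.7020.
x̄₁ − x̄₂ = 137 − 137 = 0.0000; the interval is 0.0000 ± 6.7020 = (-6.70, 6.70).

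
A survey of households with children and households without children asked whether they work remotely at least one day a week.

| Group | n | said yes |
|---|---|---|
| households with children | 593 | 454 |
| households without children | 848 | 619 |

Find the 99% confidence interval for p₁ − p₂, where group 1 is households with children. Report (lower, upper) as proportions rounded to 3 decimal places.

Sample proportions: 454/593 = 0.7656, 619/848 = 0.7300.
Each SE is √(p̂(1−p̂)/n): √(0.7656·0.2344/593) = 0.01740 and √(0.7300·0.2700/848) = 0.01525.
SE(p̂₁ − p̂₂) = √(SE₁² + SE₂²) = √(0.00030276 + 0.0002325625) = 0.02314, since the two samples are independent.
At 99% confidence z* = 2.576; margin = 2.576 × 0.02314 = 0.05961.
The difference is 0.7656 − 0.7300 = 0.0356, so the interval is 0.0356 ± 0.05961 = (-0.024, 0.095).

(-0.024, 0.095)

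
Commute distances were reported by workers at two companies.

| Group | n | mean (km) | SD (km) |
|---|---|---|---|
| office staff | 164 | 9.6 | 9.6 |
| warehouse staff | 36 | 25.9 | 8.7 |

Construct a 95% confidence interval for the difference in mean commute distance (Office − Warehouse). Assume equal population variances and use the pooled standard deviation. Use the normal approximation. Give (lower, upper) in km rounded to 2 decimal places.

s_p = √[((n₁−1)s₁² + (n₂−1)s₂²)/(n₁+n₂−2)] = √[(163·9.6² + 35·8.7²)/198] = 9.4471.
SE = 9.4471·√(1/164 + 1/36) = 1.7388.
With z* = 1.960, margin = 1.960 × 1.7388 = 3.4080.
x̄₁ − x̄₂ = 9.6 − 25.9 = -16.3000; interval -16.3000 ± 3.4080 = (-19.71, -12.89).

(-19.71, -12.89)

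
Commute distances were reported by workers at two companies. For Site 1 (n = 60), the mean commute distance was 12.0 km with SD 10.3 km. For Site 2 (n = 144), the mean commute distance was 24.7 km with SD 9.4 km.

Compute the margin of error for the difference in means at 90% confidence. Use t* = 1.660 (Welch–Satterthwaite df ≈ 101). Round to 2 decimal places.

SE₁ = s₁/√n₁ = 10.3/√60 = 1.3297; SE₂ = 9.4/√144 = 0.7833.
Independent samples, unequal variances: SE_diff = √(SE₁² + SE₂²) = √(1.76810209 + 0.61355889) = 1.5433.
t* = 1.660, so margin of error = 1.660 × 1.5433 = 2.5619.

2.56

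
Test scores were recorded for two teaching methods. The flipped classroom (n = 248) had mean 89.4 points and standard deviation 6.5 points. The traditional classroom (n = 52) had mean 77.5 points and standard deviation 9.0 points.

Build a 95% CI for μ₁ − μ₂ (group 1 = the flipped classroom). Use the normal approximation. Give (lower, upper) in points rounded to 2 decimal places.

(9.32, 14.48)

SE₁ = s₁/√n₁ = 6.5/√248 = 0.4128; SE₂ = 9.0/√52 = 1.2481.
Independent samples, unequal variances: SE_diff = √(SE₁² + SE₂²) = √(0.17040384 + 1.55775361) = 1.3146.
z* = 1.960, so margin of error = 1.960 × 1.3146 = 2.5766.
Difference in means = 89.4 − 77.5 = 11.9000.
11.9000 ± 2.5766 → (9.32, 14.48).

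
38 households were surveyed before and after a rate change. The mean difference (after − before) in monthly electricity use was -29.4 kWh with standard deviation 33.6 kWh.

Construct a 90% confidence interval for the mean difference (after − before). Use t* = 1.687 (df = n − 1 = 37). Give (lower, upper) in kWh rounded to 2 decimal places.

This is a matched-pairs design, so SE = s_d/√n = 33.6/√38 = 5.4506.
Margin = 1.687 × 5.4506 = 9.1952; the interval is -29.4 ± 9.1952 = (-38.60, -20.20).

(-38.60, -20.20)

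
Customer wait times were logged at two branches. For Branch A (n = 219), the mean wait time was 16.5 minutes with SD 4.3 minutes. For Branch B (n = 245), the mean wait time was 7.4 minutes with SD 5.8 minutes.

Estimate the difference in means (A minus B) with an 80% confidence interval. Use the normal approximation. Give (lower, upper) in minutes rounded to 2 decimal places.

(8.50, 9.70)

SE₁ = s₁/√n₁ = 4.3/√219 = 0.2906; SE₂ = 5.8/√245 = 0.3705.
Independent samples, unequal variances: SE_diff = √(SE₁² + SE₂²) = √(0.08444836 + 0.13727025) = 0.4709.
z* = 1.282, so margin of error = 1.282 × 0.4709 = 0.6037.
Difference in means = 16.5 − 7.4 = 9.1000.
9.1000 ± 0.6037 → (8.50, 9.70).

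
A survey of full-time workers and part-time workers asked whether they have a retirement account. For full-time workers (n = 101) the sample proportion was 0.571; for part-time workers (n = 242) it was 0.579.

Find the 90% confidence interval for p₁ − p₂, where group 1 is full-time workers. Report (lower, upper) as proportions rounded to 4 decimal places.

Each SE is √(p̂(1−p̂)/n): √(0.5710·0.4290/101) = 0.04925 and √(0.5790·0.4210/242) = 0.03174.
SE(p̂₁ − p̂₂) = √(SE₁² + SE₂²) = √(0.0024255625 + 0.0010074276) = 0.05859, since the two samples are independent.
At 90% confidence z* = 1.645; margin = 1.645 × 0.05859 = 0.09638.
The difference is 0.5710 − 0.5790 = -0.0080, so the interval is -0.0080 ± 0.09638 = (-0.1044, 0.0884).

(-0.1044, 0.0884)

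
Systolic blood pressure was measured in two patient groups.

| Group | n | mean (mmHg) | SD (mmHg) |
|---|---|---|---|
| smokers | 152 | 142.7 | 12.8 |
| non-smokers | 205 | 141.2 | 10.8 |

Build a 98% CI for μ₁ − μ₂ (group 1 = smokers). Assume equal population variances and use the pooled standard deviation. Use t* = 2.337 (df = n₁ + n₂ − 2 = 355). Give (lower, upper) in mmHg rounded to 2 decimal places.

(-1.42, 4.42)

s_p = √[((n₁−1)s₁² + (n₂−1)s₂²)/(n₁+n₂−2)] = √[(151·12.8² + 204·10.8²)/355] = 11.6926.
SE = 11.6926·√(1/152 + 1/205) = 1.2515.
With t* = 2.337, margin = 2.337 × 1.2515 = 2.9248.
x̄₁ − x̄₂ = 142.7 − 141.2 = 1.5000; interval 1.5000 ± 2.9248 = (-1.42, 4.42).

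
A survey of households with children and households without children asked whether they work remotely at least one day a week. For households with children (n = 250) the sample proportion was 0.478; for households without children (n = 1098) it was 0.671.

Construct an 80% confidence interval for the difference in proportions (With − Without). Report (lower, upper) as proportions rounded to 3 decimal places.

Each SE is √(p̂(1−p̂)/n): √(0.4780·0.5220/250) = 0.03159 and √(0.6710·0.3290/1098) = 0.01418.
SE(p̂₁ − p̂₂) = √(SE₁² + SE₂²) = √(0.0009979281 + 0.0002010724) = 0.03463, since the two samples are independent.
At 80% confidence z* = 1.282; margin = 1.282 × 0.03463 = 0.04440.
The difference is 0.4780 − 0.6710 = -0.1930, so the interval is -0.1930 ± 0.04440 = (-0.237, -0.149).

(-0.237, -0.149)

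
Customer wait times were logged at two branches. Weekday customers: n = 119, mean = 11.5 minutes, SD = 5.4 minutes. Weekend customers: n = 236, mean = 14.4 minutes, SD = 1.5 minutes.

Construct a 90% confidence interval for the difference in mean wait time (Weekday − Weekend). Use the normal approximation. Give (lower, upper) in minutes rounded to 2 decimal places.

(-3.73, -2.07)

Per-group SEs: s₁/√n₁ = 5.4/√119 = 0.4950, s₂/√n₂ = 1.5/√236 = 0.0976.
Unpooled SE of the difference: √(0.245025 + 0.00952576) = 0.5045.
Margin of error = z* · SE = 1.645 × 0.5045 = 0.8299.
x̄₁ − x̄₂ = 11.5 − 14.4 = -2.9000.
CI: -2.9000 ± 0.8299 = (-3.73, -2.07).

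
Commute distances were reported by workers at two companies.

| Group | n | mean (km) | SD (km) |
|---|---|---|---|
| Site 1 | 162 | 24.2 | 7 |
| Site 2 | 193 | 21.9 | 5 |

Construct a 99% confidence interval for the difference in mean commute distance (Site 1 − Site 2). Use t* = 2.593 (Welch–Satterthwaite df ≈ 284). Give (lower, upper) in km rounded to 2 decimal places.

(0.60, 4.00)

Per-group SEs: s₁/√n₁ = 7/√162 = 0.5500, s₂/√n₂ = 5/√193 = 0.3599.
Unpooled SE of the difference: √(0.3025 + 0.12952801) = 0.6573.
Margin of error = t* · SE = 2.593 × 0.6573 = 1.7044.
x̄₁ − x̄₂ = 24.2 − 21.9 = 2.3000.
CI: 2.3000 ± 1.7044 = (0.60, 4.00).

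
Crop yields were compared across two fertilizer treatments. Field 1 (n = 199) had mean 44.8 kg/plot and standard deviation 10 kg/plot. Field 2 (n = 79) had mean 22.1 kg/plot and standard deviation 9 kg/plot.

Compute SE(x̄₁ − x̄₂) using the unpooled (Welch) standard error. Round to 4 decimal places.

Standard errors of each mean: 10/√199 = 0.7089 and 9/√79 = 1.0126.
SE(x̄₁ − x̄₂) = √(0.7089² + 1.0126²) = 1.2361 for independent samples with unequal variances.

1.2361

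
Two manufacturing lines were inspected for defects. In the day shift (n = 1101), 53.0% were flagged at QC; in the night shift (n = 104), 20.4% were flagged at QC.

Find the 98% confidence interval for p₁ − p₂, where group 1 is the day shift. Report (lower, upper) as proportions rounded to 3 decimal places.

Each SE is √(p̂(1−p̂)/n): √(0.5300·0.4700/1101) = 0.01504 and √(0.2040·0.7960/104) = 0.03951.
SE(p̂₁ − p̂₂) = √(SE₁² + SE₂²) = √(0.0002262016 + 0.0015610401) = 0.04228, since the two samples are independent.
At 98% confidence z* = 2.326; margin = 2.326 × 0.04228 = 0.09834.
The difference is 0.5300 − 0.2040 = 0.3260, so the interval is 0.3260 ± 0.09834 = (0.228, 0.424).

(0.228, 0.424)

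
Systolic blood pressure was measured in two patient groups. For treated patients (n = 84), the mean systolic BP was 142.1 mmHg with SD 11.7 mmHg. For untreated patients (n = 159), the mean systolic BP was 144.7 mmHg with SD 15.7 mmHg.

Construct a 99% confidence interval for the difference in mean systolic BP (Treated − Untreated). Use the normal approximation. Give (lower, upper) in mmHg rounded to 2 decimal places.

(-7.19, 1.99)

SE₁ = s₁/√n₁ = 11.7/√84 = 1.2766; SE₂ = 15.7/√159 = 1.2451.
Independent samples, unequal variances: SE_diff = √(SE₁² + SE₂²) = √(1.62970756 + 1.55027401) = 1.7833.
z* = 2.576, so margin of error = 2.576 × 1.7833 = 4.5938.
Difference in means = 142.1 − 144.7 = -2.6000.
-2.6000 ± 4.5938 → (-7.19, 1.99).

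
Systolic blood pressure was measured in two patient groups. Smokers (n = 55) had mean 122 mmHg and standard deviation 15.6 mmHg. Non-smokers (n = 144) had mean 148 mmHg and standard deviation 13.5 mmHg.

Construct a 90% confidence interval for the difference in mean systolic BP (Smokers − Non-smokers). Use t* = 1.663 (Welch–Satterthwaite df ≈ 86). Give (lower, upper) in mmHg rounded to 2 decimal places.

Standard errors of each mean: 15.6/√55 = 2.1035 and 13.5/√144 = 1.1250.
SE(x̄₁ − x̄₂) = √(2.1035² + 1.1250²) = 2.3854 for independent samples with unequal variances.
With t* = 1.663, the margin is 1.663 × 2.3854 = 3.9669.
x̄₁ − x̄₂ = 122 − 148 = -26.0000; the interval is -26.0000 ± 3.9669 = (-29.97, -22.03).

(-29.97, -22.03)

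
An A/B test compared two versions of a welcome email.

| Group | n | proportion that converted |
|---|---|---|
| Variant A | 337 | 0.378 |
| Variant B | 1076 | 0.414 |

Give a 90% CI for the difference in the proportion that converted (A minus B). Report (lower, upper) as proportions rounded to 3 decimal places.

(-0.086, 0.014)

The two standard errors are √(0.3780×0.6220/337) = 0.02641 and √(0.4140×0.5860/1076) = 0.01502.
Because the samples are independent, SE_diff = √(0.02641² + 0.01502²) = 0.03038.
Using z* = 1.645 for 90%, ME = 1.645 × 0.03038 = 0.04998.
p̂₁ − p̂₂ = -0.0360; interval -0.0360 ± 0.04998 gives (-0.086, 0.014).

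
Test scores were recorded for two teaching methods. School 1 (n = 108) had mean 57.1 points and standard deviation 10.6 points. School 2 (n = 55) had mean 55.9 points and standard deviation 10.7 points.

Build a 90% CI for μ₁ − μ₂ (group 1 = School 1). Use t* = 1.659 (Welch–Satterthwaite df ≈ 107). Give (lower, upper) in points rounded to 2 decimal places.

(-1.73, 4.13)

SE₁ = s₁/√n₁ = 10.6/√108 = 1.0200; SE₂ = 10.7/√55 = 1.4428.
Independent samples, unequal variances: SE_diff = √(SE₁² + SE₂²) = √(1.0404 + 2.08167184) = 1.7669.
t* = 1.659, so margin of error = 1.659 × 1.7669 = 2.9313.
Difference in means = 57.1 − 55.9 = 1.2000.
1.2000 ± 2.9313 → (-1.73, 4.13).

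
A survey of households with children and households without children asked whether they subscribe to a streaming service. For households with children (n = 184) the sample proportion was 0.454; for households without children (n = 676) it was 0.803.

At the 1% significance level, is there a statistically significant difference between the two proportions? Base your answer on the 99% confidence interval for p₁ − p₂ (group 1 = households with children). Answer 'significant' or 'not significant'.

significant

SE₁ = √(p̂₁(1−p̂₁)/n₁) = √(0.4540·0.5460/184) = 0.03670; SE₂ = √(0.8030·0.1970/676) = 0.01530.
Independent samples: SE of the difference = √(SE₁² + SE₂²) = √(0.00134689 + 0.00023409) = 0.03976.
z* for 99% confidence is 2.576, so the margin of error is 2.576 × 0.03976 = 0.10242.
Point estimate p̂₁ − p̂₂ = 0.4540 − 0.8030 = -0.3490.
-0.3490 ± 0.10242 → (-0.45142, -0.24658).
The interval (-0.45142, -0.24658) does not contain 0, so the difference is significant.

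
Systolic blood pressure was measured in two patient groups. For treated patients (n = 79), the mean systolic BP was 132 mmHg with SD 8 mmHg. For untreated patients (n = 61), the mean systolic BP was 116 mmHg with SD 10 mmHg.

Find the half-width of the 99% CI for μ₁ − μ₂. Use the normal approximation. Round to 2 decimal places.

SE₁ = s₁/√n₁ = 8/√79 = 0.9001; SE₂ = 10/√61 = 1.2804.
Independent samples, unequal variances: SE_diff = √(SE₁² + SE₂²) = √(0.81018001 + 1.63942416) = 1.5651.
z* = 2.576, so margin of error = 2.576 × 1.5651 = 4.0317.

4.03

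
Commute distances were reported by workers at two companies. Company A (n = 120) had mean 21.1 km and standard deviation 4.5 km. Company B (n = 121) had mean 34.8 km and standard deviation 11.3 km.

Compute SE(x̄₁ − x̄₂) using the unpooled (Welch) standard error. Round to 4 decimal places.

1.1064

Standard errors of each mean: 4.5/√120 = 0.4108 and 11.3/√121 = 1.0273.
SE(x̄₁ − x̄₂) = √(0.4108² + 1.0273²) = 1.1064 for independent samples with unequal variances.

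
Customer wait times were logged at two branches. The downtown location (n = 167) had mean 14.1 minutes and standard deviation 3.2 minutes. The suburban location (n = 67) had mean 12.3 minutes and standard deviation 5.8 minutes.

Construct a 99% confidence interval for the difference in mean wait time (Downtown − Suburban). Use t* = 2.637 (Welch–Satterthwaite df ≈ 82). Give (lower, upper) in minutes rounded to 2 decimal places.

(-0.18, 3.78)

Per-group SEs: s₁/√n₁ = 3.2/√167 = 0.2476, s₂/√n₂ = 5.8/√67 = 0.7086.
Unpooled SE of the difference: √(0.06130576 + 0.50211396) = 0.7506.
Margin of error = t* · SE = 2.637 × 0.7506 = 1.9793.
x̄₁ − x̄₂ = 14.1 − 12.3 = 1.8000.
CI: 1.8000 ± 1.9793 = (-0.18, 3.78).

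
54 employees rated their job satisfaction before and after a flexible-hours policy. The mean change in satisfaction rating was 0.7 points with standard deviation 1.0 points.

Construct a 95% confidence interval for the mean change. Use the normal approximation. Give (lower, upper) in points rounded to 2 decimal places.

(0.43, 0.97)

Paired design: SE = s_d/√n = 1.0/√54 = 0.1361.
z* = 1.960; margin of error = 1.960 × 0.1361 = 0.2668.
0.7 ± 0.2668 → (0.43, 0.97).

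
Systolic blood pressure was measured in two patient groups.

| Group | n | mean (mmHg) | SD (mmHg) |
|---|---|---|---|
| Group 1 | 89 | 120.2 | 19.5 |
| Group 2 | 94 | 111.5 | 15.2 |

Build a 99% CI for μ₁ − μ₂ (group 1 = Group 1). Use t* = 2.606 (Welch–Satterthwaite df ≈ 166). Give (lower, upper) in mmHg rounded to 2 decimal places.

(1.94, 15.46)

Standard errors of each mean: 19.5/√89 = 2.0670 and 15.2/√94 = 1.5678.
SE(x̄₁ − x̄₂) = √(2.0670² + 1.5678²) = 2.5943 for independent samples with unequal variances.
With t* = 2.606, the margin is 2.606 × 2.5943 = 6.7607.
x̄₁ − x̄₂ = 120.2 − 111.5 = 8.7000; the interval is 8.7000 ± 6.7607 = (1.94, 15.46).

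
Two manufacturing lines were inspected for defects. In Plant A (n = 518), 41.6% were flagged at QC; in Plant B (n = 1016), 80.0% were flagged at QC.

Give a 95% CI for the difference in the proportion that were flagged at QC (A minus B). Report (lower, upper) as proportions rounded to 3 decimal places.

(-0.433, -0.335)

The two standard errors are √(0.4160×0.5840/518) = 0.02166 and √(0.8000×0.2000/1016) = 0.01255.
Because the samples are independent, SE_diff = √(0.02166² + 0.01255²) = 0.02503.
Using z* = 1.960 for 95%, ME = 1.960 × 0.02503 = 0.04906.
p̂₁ − p̂₂ = -0.3840; interval -0.3840 ± 0.04906 gives (-0.433, -0.335).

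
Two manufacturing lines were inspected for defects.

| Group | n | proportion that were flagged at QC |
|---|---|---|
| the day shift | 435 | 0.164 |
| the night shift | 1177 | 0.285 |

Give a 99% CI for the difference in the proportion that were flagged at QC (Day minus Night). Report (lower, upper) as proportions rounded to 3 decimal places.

(-0.178, -0.064)

SE₁ = √(p̂₁(1−p̂₁)/n₁) = √(0.1640·0.8360/435) = 0.01775; SE₂ = √(0.2850·0.7150/1177) = 0.01316.
Independent samples: SE of the difference = √(SE₁² + SE₂²) = √(0.0003150625 + 0.0001731856) = 0.02210.
z* for 99% confidence is 2.576, so the margin of error is 2.576 × 0.02210 = 0.05693.
Point estimate p̂₁ − p̂₂ = 0.1640 − 0.2850 = -0.1210.
-0.1210 ± 0.05693 → (-0.178, -0.064).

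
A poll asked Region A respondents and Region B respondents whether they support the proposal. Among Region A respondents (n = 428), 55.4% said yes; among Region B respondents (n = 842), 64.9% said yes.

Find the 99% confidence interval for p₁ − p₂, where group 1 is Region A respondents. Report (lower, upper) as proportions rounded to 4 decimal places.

(-0.1700, -0.0200)

The two standard errors are √(0.5540×0.4460/428) = 0.02403 and √(0.6490×0.3510/842) = 0.01645.
Because the samples are independent, SE_diff = √(0.02403² + 0.01645²) = 0.02912.
Using z* = 2.576 for 99%, ME = 2.576 × 0.02912 = 0.07501.
p̂₁ − p̂₂ = -0.0950; interval -0.0950 ± 0.07501 gives (-0.1700, -0.0200).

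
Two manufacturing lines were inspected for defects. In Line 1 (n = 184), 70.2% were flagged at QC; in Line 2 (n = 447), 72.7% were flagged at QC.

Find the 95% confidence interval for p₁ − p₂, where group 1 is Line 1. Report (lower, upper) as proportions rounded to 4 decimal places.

(-0.1029, 0.0529)

The two standard errors are √(0.7020×0.2980/184) = 0.03372 and √(0.7270×0.2730/447) = 0.02107.
Because the samples are independent, SE_diff = √(0.03372² + 0.02107²) = 0.03976.
Using z* = 1.960 for 95%, ME = 1.960 × 0.03976 = 0.07793.
p̂₁ − p̂₂ = -0.0250; interval -0.0250 ± 0.07793 gives (-0.1029, 0.0529).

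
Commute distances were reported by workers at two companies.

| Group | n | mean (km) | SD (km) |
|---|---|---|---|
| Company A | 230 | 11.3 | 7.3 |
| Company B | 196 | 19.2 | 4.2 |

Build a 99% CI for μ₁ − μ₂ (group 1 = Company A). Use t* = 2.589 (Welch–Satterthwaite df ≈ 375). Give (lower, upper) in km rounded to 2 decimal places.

(-9.37, -6.43)

Per-group SEs: s₁/√n₁ = 7.3/√230 = 0.4813, s₂/√n₂ = 4.2/√196 = 0.3000.
Unpooled SE of the difference: √(0.23164969 + 0.09) = 0.5671.
Margin of error = t* · SE = 2.589 × 0.5671 = 1.4682.
x̄₁ − x̄₂ = 11.3 − 19.2 = -7.9000.
CI: -7.9000 ± 1.4682 = (-9.37, -6.43).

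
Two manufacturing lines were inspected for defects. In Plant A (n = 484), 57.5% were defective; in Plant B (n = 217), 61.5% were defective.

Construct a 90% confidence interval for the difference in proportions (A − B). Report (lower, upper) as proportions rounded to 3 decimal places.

SE₁ = √(p̂₁(1−p̂₁)/n₁) = √(0.5750·0.4250/484) = 0.02247; SE₂ = √(0.6150·0.3850/217) = 0.03303.
Independent samples: SE of the difference = √(SE₁² + SE₂²) = √(0.0005049009 + 0.0010909809) = 0.03995.
z* for 90% confidence is 1.645, so the margin of error is 1.645 × 0.03995 = 0.06572.
Point estimate p̂₁ − p̂₂ = 0.5750 − 0.6150 = -0.0400.
-0.0400 ± 0.06572 → (-0.106, 0.026).

(-0.106, 0.026)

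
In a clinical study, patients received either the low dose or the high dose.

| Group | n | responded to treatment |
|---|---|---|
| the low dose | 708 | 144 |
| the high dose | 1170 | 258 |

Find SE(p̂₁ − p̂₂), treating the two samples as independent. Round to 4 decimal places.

0.0194

Sample proportions: 144/708 = 0.2034, 258/1170 = 0.2205.
Each SE is √(p̂(1−p̂)/n): √(0.2034·0.7966/708) = 0.01513 and √(0.2205·0.7795/1170) = 0.01212.
SE(p̂₁ − p̂₂) = √(SE₁² + SE₂²) = √(0.0002289169 + 0.0001468944) = 0.01939, since the two samples are independent.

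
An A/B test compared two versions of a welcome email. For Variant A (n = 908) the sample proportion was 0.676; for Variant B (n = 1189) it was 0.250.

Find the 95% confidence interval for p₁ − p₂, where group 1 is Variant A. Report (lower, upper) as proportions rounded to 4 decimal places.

Each SE is √(p̂(1−p̂)/n): √(0.6760·0.3240/908) = 0.01553 and √(0.2500·0.7500/1189) = 0.01256.
SE(p̂₁ − p̂₂) = √(SE₁² + SE₂²) = √(0.0002411809 + 0.0001577536) = 0.01997, since the two samples are independent.
At 95% confidence z* = 1.960; margin = 1.960 × 0.01997 = 0.03914.
The difference is 0.6760 − 0.2500 = 0.4260, so the interval is 0.4260 ± 0.03914 = (0.3869, 0.4651).

(0.3869, 0.4651)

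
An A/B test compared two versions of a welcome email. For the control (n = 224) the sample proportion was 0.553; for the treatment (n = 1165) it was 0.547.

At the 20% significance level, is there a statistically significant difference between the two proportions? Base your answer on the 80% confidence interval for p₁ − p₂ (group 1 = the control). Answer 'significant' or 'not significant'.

not significant

Each SE is √(p̂(1−p̂)/n): √(0.5530·0.4470/224) = 0.03322 and √(0.5470·0.4530/1165) = 0.01458.
SE(p̂₁ − p̂₂) = √(SE₁² + SE₂²) = √(0.0011035684 + 0.0002125764) = 0.03628, since the two samples are independent.
At 80% confidence z* = 1.282; margin = 1.282 × 0.03628 = 0.04651.
The difference is 0.5530 − 0.5470 = 0.0060, so the interval is 0.0060 ± 0.04651 = (-0.04051, 0.05251).
The interval (-0.04051, 0.05251) contains 0, so the difference is not significant.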